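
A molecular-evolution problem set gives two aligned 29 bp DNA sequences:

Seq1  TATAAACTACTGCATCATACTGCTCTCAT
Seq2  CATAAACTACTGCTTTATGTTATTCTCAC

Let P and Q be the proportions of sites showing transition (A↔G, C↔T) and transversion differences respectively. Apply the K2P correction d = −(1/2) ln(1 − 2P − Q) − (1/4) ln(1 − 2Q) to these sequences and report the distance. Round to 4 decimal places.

Differing sites — 1:T/C (Ti); 14:A/T (Tv); 16:C/T (Ti); 19:A/G (Ti); 20:C/T (Ti); 22:G/A (Ti); 23:C/T (Ti); 29:T/C (Ti).
Of the 8 differences, 7 transitions and 1 transversion over 29 sites: P = 7/29 = 0.241379, Q = 1/29 = 0.034483.
d = −0.5·ln(0.482759) − 0.25·ln(0.931034) = −0.5·(-0.728238) − 0.25·(-0.071459) = 0.3820.

0.3820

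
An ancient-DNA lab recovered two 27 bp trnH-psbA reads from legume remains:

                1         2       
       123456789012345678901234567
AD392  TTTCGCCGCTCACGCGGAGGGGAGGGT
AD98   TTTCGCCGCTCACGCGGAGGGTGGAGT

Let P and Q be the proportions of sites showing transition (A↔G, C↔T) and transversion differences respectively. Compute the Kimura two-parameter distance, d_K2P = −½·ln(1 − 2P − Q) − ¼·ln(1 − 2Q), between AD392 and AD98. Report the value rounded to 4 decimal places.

Mismatches occur at site 22 (G→T, transversion), site 23 (A→G, transition), site 25 (G→A, transition).
Of the 3 differences, 2 transitions and 1 transversion over 27 sites: P = 2/27 = 0.074074, Q = 1/27 = 0.037037.
d = −0.5·ln(0.814815) − 0.25·ln(0.925926) = −0.5·(-0.204794) − 0.25·(-0.076961) = 0.1216.

0.1216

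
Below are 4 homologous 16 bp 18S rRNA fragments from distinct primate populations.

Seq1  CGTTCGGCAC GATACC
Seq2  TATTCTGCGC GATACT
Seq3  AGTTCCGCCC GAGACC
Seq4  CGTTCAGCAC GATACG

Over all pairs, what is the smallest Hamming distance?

Pairwise Hamming distances:
  Seq1 vs Seq2: 5
  Seq1 vs Seq3: 4
  Seq1 vs Seq4: 2
  Seq2 vs Seq3: 6
  Seq2 vs Seq4: 5
  Seq3 vs Seq4: 5
The smallest is 2, between Seq1 and Seq4.

2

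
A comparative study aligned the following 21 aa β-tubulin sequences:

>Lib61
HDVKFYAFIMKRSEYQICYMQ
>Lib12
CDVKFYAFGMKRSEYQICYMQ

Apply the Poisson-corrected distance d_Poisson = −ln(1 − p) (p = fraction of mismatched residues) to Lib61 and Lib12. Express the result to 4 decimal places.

Differing sites — 1:H/C; 9:I/G.
p = 2/21 = 0.095238.
d = −ln(1 − 0.095238) = −ln(0.904762) = 0.1001.

0.1001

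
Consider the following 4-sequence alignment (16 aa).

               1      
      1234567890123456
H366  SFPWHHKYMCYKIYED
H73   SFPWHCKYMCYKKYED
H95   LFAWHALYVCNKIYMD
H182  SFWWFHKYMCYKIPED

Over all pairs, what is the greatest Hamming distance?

Pairwise Hamming distances:
  H366 vs H73: 2
  H366 vs H95: 7
  H366 vs H182: 3
  H73 vs H95: 8
  H73 vs H182: 5
  H95 vs H182: 9
The largest is 9, between H95 and H182.

9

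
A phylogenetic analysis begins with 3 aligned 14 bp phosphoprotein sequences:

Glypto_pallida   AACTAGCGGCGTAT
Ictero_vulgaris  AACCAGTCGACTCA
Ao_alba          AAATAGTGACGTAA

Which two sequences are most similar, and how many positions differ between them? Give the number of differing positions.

4

Pairwise Hamming distances:
  Glypto_pallida vs Ictero_vulgaris: 7
  Glypto_pallida vs Ao_alba: 4
  Ictero_vulgaris vs Ao_alba: 7
The smallest is 4, between Glypto_pallida and Ao_alba.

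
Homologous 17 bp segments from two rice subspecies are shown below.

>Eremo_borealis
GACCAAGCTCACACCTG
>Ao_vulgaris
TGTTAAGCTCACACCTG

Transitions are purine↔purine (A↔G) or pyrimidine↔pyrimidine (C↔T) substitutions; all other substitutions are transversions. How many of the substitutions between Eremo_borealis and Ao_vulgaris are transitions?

Differing sites — 1:G/T (Tv); 2:A/G (Ti); 3:C/T (Ti); 4:C/T (Ti).
Of the 4 differences, 3 transitions and 1 transversion, so the answer is 3.

3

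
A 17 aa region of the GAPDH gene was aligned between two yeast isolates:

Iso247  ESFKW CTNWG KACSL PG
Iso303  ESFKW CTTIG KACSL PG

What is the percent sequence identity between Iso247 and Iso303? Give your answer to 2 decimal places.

88.24%

Differing sites — 8:N/T; 9:W/I.
15 of the 17 sites match, so the percent identity is 15/17 × 100 = 88.24%.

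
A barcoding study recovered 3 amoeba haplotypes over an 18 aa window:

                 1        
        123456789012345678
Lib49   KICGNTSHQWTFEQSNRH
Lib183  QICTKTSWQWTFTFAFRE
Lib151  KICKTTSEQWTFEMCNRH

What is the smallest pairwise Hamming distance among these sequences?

5

Pairwise Hamming distances:
  Lib49 vs Lib183: 9
  Lib49 vs Lib151: 5
  Lib183 vs Lib151: 9
The smallest is 5, between Lib49 and Lib151.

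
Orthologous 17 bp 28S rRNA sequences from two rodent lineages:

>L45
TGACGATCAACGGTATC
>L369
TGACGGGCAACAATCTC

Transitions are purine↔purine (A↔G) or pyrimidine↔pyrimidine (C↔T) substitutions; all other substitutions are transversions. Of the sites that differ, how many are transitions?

3

The sequences differ at positions 6 (A/G, transition), 7 (T/G, transversion), 12 (G/A, transition), 13 (G/A, transition), 15 (A/C, transversion).
Of the 5 differences, 3 transitions and 2 transversions, so the answer is 3.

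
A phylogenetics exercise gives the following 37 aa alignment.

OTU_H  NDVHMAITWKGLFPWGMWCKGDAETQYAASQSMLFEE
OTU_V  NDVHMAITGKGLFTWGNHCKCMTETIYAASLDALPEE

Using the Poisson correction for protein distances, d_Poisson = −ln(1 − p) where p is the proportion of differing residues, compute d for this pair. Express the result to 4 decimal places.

0.3920

Mismatches occur at site 9 (W/G), site 14 (P/T), site 17 (M/N), site 18 (W/H), site 21 (G/C), site 22 (D/M), site 23 (A/T), site 26 (Q/I), site 31 (Q/L), site 32 (S/D), site 33 (M/A), site 35 (F/P).
p = 12/37 = 0.324324.
d = −ln(1 − 0.324324) = −ln(0.675676) = 0.3920.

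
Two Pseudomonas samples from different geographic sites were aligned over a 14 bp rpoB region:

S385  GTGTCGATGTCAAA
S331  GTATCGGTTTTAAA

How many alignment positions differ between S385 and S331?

Differing sites — 3:G/A; 7:A/G; 9:G/T; 11:C/T.
That gives 4 mismatches out of 14 aligned sites, so the Hamming distance is 4.

4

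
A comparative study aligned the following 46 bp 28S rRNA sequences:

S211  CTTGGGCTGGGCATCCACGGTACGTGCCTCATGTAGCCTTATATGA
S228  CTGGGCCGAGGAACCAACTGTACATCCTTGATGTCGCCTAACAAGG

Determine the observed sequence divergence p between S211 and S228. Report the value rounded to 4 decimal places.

0.3696

Mismatches occur at site 3 (T↔G), site 6 (G↔C), site 8 (T↔G), site 9 (G↔A), site 12 (C↔A), site 14 (T↔C), site 16 (C↔A), site 19 (G↔T), site 24 (G↔A), site 26 (G↔C), site 28 (C↔T), site 30 (C↔G), site 35 (A↔C), site 40 (T↔A), site 42 (T↔C), site 44 (T↔A), site 46 (A↔G).
There are 17 differences over 46 sites, so p = 17/46 = 0.3696.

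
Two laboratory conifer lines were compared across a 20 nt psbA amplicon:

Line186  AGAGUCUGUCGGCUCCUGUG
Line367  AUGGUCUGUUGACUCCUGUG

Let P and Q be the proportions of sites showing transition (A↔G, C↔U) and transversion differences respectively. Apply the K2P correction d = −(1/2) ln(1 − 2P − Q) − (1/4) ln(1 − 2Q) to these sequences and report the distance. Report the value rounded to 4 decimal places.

Mismatches occur at site 2 (G↔U, transversion), site 3 (A↔G, transition), site 10 (C↔U, transition), site 12 (G↔A, transition).
Of the 4 differences, 3 transitions and 1 transversion over 20 sites: P = 3/20 = 0.150000, Q = 1/20 = 0.050000.
d = −0.5·ln(0.650000) − 0.25·ln(0.900000) = −0.5·(-0.430783) − 0.25·(-0.105361) = 0.2417.

0.2417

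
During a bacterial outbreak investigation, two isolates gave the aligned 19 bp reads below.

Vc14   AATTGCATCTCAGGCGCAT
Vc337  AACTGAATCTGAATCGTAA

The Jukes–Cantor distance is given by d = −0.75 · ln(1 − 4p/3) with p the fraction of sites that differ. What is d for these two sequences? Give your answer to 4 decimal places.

0.5068

Differing sites — 3:T/C; 6:C/A; 11:C/G; 13:G/A; 14:G/T; 17:C/T; 19:T/A.
p = 7/19 = 0.368421.
d = −0.75 · ln(1 − (4/3)·0.368421) = −0.75 · ln(0.508772) = −0.75 · (-0.675755) = 0.5068.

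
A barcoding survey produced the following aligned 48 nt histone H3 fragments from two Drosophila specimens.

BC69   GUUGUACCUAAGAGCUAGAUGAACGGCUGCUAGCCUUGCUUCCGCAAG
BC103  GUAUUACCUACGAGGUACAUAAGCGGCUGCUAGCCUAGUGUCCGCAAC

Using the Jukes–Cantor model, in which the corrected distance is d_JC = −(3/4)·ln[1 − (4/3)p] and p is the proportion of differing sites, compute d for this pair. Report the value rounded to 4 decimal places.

0.2735

Mismatches occur at site 3 (U→A), site 4 (G→U), site 11 (A→C), site 15 (C→G), site 18 (G→C), site 21 (G→A), site 23 (A→G), site 37 (U→A), site 39 (C→U), site 40 (U→G), site 48 (G→C).
p = 11/48 = 0.229167.
d = −0.75 · ln(1 − (4/3)·0.229167) = −0.75 · ln(0.694444) = −0.75 · (-0.364644) = 0.2735.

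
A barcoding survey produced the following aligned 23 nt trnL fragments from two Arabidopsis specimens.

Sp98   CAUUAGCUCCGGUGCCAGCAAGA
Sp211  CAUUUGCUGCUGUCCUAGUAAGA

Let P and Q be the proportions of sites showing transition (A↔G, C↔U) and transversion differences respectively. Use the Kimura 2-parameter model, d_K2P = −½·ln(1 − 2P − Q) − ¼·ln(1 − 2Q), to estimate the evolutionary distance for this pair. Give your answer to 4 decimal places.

The sequences differ at positions 5 (A/U, transversion), 9 (C/G, transversion), 11 (G/U, transversion), 14 (G/C, transversion), 16 (C/U, transition), 19 (C/U, transition).
Of the 6 differences, 2 transitions and 4 transversions over 23 sites: P = 2/23 = 0.086957, Q = 4/23 = 0.173913.
d = −0.5·ln(0.652173) − 0.25·ln(0.652174) = −0.5·(-0.427445) − 0.25·(-0.427444) = 0.3206.

0.3206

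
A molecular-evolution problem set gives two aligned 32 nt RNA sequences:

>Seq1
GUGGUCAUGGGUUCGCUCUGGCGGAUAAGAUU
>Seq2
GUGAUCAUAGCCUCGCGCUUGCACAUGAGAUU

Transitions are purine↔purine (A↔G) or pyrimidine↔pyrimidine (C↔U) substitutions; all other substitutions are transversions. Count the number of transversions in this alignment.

4

The sequences differ at positions 4 (G/A, transition), 9 (G/A, transition), 11 (G/C, transversion), 12 (U/C, transition), 17 (U/G, transversion), 20 (G/U, transversion), 23 (G/A, transition), 24 (G/C, transversion), 27 (A/G, transition).
Of the 9 differences, 5 transitions and 4 transversions, so the answer is 4.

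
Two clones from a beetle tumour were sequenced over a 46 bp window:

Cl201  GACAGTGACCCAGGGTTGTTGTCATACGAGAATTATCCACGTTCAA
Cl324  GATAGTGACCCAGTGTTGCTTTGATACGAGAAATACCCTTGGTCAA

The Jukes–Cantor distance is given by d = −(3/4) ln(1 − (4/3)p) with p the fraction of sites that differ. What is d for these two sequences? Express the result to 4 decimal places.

0.2567

Mismatches occur at site 3 (C↔T), site 14 (G↔T), site 19 (T↔C), site 21 (G↔T), site 23 (C↔G), site 33 (T↔A), site 36 (T↔C), site 39 (A↔T), site 40 (C↔T), site 42 (T↔G).
p = 10/46 = 0.217391.
d = −0.75 · ln(1 − (4/3)·0.217391) = −0.75 · ln(0.710145) = −0.75 · (-0.342286) = 0.2567.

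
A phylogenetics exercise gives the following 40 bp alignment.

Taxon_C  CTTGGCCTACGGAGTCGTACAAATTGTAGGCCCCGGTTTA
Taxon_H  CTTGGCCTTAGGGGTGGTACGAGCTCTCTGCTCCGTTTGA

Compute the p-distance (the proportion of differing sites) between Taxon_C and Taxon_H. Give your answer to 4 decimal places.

Differing sites — 9:A/T; 10:C/A; 13:A/G; 16:C/G; 21:A/G; 23:A/G; 24:T/C; 26:G/C; 28:A/C; 29:G/T; 32:C/T; 36:G/T; 39:T/G.
There are 13 differences over 40 sites, so p = 13/40 = 0.3250.

0.3250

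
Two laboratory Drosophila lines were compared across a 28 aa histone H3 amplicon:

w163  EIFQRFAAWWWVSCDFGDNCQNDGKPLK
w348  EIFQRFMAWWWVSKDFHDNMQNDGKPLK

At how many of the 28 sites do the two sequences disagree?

The sequences differ at positions 7 (A/M), 14 (C/K), 17 (G/H), 20 (C/M).
That gives 4 mismatches out of 28 aligned sites, so the Hamming distance is 4.

4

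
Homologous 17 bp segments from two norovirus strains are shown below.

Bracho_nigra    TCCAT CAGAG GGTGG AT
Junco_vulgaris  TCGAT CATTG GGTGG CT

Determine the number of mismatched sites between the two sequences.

4

Mismatches occur at site 3 (C→G), site 8 (G→T), site 9 (A→T), site 16 (A→C).
That gives 4 mismatches out of 17 aligned sites, so the Hamming distance is 4.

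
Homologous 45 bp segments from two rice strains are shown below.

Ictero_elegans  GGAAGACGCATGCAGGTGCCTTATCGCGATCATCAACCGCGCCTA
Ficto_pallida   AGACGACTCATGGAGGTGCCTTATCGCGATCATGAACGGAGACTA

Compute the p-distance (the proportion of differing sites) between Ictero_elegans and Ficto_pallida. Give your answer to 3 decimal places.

0.178

The sequences differ at positions 1 (G/A), 4 (A/C), 8 (G/T), 13 (C/G), 34 (C/G), 38 (C/G), 40 (C/A), 42 (C/A).
There are 8 differences over 45 sites, so p = 8/45 = 0.178.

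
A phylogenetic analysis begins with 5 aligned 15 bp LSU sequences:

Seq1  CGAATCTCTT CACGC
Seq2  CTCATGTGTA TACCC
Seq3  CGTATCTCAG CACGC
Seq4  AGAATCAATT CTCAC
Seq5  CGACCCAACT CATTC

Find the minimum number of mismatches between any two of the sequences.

Pairwise Hamming distances:
  Seq1 vs Seq2: 7
  Seq1 vs Seq3: 3
  Seq1 vs Seq4: 5
  Seq1 vs Seq5: 7
  Seq2 vs Seq3: 8
  Seq2 vs Seq4: 10
  Seq2 vs Seq5: 12
  Seq3 vs Seq4: 8
  Seq3 vs Seq5: 9
  Seq4 vs Seq5: 7
The smallest is 3, between Seq1 and Seq3.

3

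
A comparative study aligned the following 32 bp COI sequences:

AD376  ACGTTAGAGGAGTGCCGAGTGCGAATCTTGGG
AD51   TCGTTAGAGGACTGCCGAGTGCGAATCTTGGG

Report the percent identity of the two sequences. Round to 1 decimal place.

93.8%

The sequences differ at positions 1 (A/T), 12 (G/C).
30 of the 32 sites match, so the percent identity is 30/32 × 100 = 93.8%.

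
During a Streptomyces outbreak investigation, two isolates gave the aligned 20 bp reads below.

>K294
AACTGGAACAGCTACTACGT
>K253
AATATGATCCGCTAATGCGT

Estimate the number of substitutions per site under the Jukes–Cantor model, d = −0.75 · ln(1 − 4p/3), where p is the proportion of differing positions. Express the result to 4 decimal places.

Differing sites — 3:C/T; 4:T/A; 5:G/T; 8:A/T; 10:A/C; 15:C/A; 17:A/G.
p = 7/20 = 0.350000.
d = −0.75 · ln(1 − (4/3)·0.350000) = −0.75 · ln(0.533333) = −0.75 · (-0.628609) = 0.4715.

0.4715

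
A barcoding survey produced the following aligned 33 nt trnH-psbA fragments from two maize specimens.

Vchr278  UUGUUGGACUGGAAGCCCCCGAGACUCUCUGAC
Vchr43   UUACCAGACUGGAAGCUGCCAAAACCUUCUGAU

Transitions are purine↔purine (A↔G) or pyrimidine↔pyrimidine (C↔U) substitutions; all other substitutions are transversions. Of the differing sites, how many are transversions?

1

Differing sites — 3:G/A (Ti); 4:U/C (Ti); 5:U/C (Ti); 6:G/A (Ti); 17:C/U (Ti); 18:C/G (Tv); 21:G/A (Ti); 23:G/A (Ti); 26:U/C (Ti); 27:C/U (Ti); 33:C/U (Ti).
Of the 11 differences, 10 transitions and 1 transversion, so the answer is 1.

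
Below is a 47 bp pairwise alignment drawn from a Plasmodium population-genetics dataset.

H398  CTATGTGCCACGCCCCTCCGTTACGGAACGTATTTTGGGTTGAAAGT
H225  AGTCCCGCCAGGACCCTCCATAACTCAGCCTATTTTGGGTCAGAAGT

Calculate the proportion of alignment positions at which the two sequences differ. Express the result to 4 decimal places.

The sequences differ at positions 1 (C/A), 2 (T/G), 3 (A/T), 4 (T/C), 5 (G/C), 6 (T/C), 11 (C/G), 13 (C/A), 20 (G/A), 22 (T/A), 25 (G/T), 26 (G/C), 28 (A/G), 30 (G/C), 41 (T/C), 42 (G/A), 43 (A/G).
There are 17 differences over 47 sites, so p = 17/47 = 0.3617.

0.3617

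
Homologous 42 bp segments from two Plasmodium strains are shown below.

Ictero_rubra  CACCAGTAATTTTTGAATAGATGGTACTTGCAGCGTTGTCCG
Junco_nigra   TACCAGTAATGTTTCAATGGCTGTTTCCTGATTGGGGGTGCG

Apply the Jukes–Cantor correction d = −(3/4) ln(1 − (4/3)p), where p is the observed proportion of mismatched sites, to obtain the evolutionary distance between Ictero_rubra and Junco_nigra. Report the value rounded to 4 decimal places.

0.4850

Differing sites — 1:C/T; 11:T/G; 15:G/C; 19:A/G; 21:A/C; 24:G/T; 26:A/T; 28:T/C; 31:C/A; 32:A/T; 33:G/T; 34:C/G; 36:T/G; 37:T/G; 40:C/G.
p = 15/42 = 0.357143.
d = −0.75 · ln(1 − (4/3)·0.357143) = −0.75 · ln(0.523809) = −0.75 · (-0.646628) = 0.4850.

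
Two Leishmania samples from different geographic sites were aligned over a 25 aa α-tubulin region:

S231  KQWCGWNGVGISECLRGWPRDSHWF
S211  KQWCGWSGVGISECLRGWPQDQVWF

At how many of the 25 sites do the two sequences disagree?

Differing sites — 7:N/S; 20:R/Q; 22:S/Q; 23:H/V.
That gives 4 mismatches out of 25 aligned sites, so the Hamming distance is 4.

4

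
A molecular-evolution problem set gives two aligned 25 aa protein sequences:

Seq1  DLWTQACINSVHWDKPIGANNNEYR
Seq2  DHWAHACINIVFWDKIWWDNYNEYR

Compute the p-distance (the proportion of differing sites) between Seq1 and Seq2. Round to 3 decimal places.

Mismatches occur at site 2 (L→H), site 4 (T→A), site 5 (Q→H), site 10 (S→I), site 12 (H→F), site 16 (P→I), site 17 (I→W), site 18 (G→W), site 19 (A→D), site 21 (N→Y).
There are 10 differences over 25 sites, so p = 10/25 = 0.400.

0.400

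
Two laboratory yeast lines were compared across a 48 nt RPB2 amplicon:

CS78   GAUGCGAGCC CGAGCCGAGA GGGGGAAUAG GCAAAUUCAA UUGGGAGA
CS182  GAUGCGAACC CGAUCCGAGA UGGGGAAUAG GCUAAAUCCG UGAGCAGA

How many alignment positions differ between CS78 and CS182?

Differing sites — 8:G/A; 14:G/U; 21:G/U; 33:A/U; 36:U/A; 39:A/C; 40:A/G; 42:U/G; 43:G/A; 45:G/C.
That gives 10 mismatches out of 48 aligned sites, so the Hamming distance is 10.

10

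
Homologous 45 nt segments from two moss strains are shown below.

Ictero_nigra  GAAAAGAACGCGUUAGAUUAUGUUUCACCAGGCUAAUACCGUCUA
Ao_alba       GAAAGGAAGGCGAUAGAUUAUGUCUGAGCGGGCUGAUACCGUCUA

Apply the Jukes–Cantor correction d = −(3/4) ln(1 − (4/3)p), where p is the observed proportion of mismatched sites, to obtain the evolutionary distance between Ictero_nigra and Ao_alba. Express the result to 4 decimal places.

0.2029

Differing sites — 5:A/G; 9:C/G; 13:U/A; 24:U/C; 26:C/G; 28:C/G; 30:A/G; 35:A/G.
p = 8/45 = 0.177778.
d = −0.75 · ln(1 − (4/3)·0.177778) = −0.75 · ln(0.762963) = −0.75 · (-0.270546) = 0.2029.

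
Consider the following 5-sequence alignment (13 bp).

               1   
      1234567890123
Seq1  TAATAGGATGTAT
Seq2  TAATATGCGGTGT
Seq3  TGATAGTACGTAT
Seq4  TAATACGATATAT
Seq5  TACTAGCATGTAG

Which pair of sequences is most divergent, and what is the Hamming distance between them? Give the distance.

Pairwise Hamming distances:
  Seq1 vs Seq2: 4
  Seq1 vs Seq3: 3
  Seq1 vs Seq4: 2
  Seq1 vs Seq5: 3
  Seq2 vs Seq3: 6
  Seq2 vs Seq4: 5
  Seq2 vs Seq5: 7
  Seq3 vs Seq4: 5
  Seq3 vs Seq5: 5
  Seq4 vs Seq5: 5
The largest is 7, between Seq2 and Seq5.

7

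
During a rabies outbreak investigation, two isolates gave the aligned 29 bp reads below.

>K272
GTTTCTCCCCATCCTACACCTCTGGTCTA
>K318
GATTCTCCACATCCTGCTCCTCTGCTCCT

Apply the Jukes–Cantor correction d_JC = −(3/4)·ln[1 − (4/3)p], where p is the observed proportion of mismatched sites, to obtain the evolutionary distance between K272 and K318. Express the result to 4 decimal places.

Mismatches occur at site 2 (T↔A), site 9 (C↔A), site 16 (A↔G), site 18 (A↔T), site 25 (G↔C), site 28 (T↔C), site 29 (A↔T).
p = 7/29 = 0.241379.
d = −0.75 · ln(1 − (4/3)·0.241379) = −0.75 · ln(0.678161) = −0.75 · (-0.388371) = 0.2913.

0.2913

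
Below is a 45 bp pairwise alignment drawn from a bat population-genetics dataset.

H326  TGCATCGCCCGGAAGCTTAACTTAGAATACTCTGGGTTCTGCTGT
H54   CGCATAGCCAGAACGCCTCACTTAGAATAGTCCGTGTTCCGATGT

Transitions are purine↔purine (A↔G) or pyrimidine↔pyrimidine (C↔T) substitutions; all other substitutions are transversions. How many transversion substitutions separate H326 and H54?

Differing sites — 1:T/C (Ti); 6:C/A (Tv); 10:C/A (Tv); 12:G/A (Ti); 14:A/C (Tv); 17:T/C (Ti); 19:A/C (Tv); 30:C/G (Tv); 33:T/C (Ti); 35:G/T (Tv); 40:T/C (Ti); 42:C/A (Tv).
Of the 12 differences, 5 transitions and 7 transversions, so the answer is 7.

7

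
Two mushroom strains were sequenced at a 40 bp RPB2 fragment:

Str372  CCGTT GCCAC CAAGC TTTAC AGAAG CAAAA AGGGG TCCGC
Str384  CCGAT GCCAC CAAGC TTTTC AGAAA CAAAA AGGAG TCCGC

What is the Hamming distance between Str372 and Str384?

4

Differing sites — 4:T/A; 19:A/T; 25:G/A; 34:G/A.
That gives 4 mismatches out of 40 aligned sites, so the Hamming distance is 4.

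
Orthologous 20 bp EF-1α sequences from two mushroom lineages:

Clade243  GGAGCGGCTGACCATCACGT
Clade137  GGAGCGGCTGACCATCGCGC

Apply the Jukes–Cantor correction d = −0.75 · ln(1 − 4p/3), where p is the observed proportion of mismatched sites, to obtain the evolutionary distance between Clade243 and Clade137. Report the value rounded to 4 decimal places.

0.1073

Differing sites — 17:A/G; 20:T/C.
p = 2/20 = 0.100000.
d = −0.75 · ln(1 − (4/3)·0.100000) = −0.75 · ln(0.866667) = −0.75 · (-0.143100) = 0.1073.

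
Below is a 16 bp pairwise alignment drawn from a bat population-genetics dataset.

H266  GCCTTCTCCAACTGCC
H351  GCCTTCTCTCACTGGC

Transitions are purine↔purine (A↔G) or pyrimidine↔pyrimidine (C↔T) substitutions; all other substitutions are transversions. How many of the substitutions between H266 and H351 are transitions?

The sequences differ at positions 9 (C/T, transition), 10 (A/C, transversion), 15 (C/G, transversion).
Of the 3 differences, 1 transition and 2 transversions, so the answer is 1.

1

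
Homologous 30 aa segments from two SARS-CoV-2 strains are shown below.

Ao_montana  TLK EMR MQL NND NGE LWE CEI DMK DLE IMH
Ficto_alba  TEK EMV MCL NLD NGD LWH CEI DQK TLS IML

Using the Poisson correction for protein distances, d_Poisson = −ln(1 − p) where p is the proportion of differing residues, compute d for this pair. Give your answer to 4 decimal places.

0.4055

Differing sites — 2:L/E; 6:R/V; 8:Q/C; 11:N/L; 15:E/D; 18:E/H; 23:M/Q; 25:D/T; 27:E/S; 30:H/L.
p = 10/30 = 0.333333.
d = −ln(1 − 0.333333) = −ln(0.666667) = 0.4055.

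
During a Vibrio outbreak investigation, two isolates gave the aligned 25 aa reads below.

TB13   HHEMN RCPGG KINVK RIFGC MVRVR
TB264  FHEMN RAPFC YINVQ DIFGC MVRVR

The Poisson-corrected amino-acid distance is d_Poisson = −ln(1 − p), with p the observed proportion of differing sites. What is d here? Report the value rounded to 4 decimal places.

Mismatches occur at site 1 (H→F), site 7 (C→A), site 9 (G→F), site 10 (G→C), site 11 (K→Y), site 15 (K→Q), site 16 (R→D).
p = 7/25 = 0.280000.
d = −ln(1 − 0.280000) = −ln(0.720000) = 0.3285.

0.3285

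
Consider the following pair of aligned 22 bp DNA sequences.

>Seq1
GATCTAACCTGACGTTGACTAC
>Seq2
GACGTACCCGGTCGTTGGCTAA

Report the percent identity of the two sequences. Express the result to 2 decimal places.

Differing sites — 3:T/C; 4:C/G; 7:A/C; 10:T/G; 12:A/T; 18:A/G; 22:C/A.
15 of the 22 sites match, so the percent identity is 15/22 × 100 = 68.18%.

68.18%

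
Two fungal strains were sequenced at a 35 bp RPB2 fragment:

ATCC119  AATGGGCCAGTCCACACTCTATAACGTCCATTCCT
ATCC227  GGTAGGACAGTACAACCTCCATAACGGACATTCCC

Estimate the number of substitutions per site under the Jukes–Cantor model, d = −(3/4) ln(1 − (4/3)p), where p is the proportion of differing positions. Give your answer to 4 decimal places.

Differing sites — 1:A/G; 2:A/G; 4:G/A; 7:C/A; 12:C/A; 15:C/A; 16:A/C; 20:T/C; 27:T/G; 28:C/A; 35:T/C.
p = 11/35 = 0.314286.
d = −0.75 · ln(1 − (4/3)·0.314286) = −0.75 · ln(0.580952) = −0.75 · (-0.543087) = 0.4073.

0.4073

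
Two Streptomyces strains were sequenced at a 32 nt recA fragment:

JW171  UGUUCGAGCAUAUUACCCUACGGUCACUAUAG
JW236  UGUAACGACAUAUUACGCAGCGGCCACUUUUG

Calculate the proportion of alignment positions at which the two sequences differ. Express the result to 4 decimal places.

0.3438

Mismatches occur at site 4 (U↔A), site 5 (C↔A), site 6 (G↔C), site 7 (A↔G), site 8 (G↔A), site 17 (C↔G), site 19 (U↔A), site 20 (A↔G), site 24 (U↔C), site 29 (A↔U), site 31 (A↔U).
There are 11 differences over 32 sites, so p = 11/32 = 0.3438.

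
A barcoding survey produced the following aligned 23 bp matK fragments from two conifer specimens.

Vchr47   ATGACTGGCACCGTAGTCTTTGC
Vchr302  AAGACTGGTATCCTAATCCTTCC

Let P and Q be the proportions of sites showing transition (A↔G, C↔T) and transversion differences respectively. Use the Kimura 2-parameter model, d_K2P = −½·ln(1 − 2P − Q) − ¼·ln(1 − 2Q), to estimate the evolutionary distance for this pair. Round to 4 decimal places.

Mismatches occur at site 2 (T→A, transversion), site 9 (C→T, transition), site 11 (C→T, transition), site 13 (G→C, transversion), site 16 (G→A, transition), site 19 (T→C, transition), site 22 (G→C, transversion).
Of the 7 differences, 4 transitions and 3 transversions over 23 sites: P = 4/23 = 0.173913, Q = 3/23 = 0.130435.
d = −0.5·ln(0.521739) − 0.25·ln(0.739130) = −0.5·(-0.650588) − 0.25·(-0.302281) = 0.4009.

0.4009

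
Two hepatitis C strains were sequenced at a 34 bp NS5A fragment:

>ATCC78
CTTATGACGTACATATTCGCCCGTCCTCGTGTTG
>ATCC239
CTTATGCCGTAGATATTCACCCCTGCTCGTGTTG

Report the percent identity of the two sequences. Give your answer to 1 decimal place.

Mismatches occur at site 7 (A↔C), site 12 (C↔G), site 19 (G↔A), site 23 (G↔C), site 25 (C↔G).
29 of the 34 sites match, so the percent identity is 29/34 × 100 = 85.3%.

85.3%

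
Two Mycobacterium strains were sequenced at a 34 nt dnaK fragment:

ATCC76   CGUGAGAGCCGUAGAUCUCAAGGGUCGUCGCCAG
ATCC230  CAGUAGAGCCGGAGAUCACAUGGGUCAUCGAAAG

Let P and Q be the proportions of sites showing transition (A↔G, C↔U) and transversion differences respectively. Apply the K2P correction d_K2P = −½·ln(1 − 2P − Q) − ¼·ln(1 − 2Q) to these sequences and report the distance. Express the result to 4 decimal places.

Mismatches occur at site 2 (G→A, transition), site 3 (U→G, transversion), site 4 (G→U, transversion), site 12 (U→G, transversion), site 18 (U→A, transversion), site 21 (A→U, transversion), site 27 (G→A, transition), site 31 (C→A, transversion), site 32 (C→A, transversion).
Of the 9 differences, 2 transitions and 7 transversions over 34 sites: P = 2/34 = 0.058824, Q = 7/34 = 0.205882.
d = −0.5·ln(0.676470) − 0.25·ln(0.588236) = −0.5·(-0.390867) − 0.25·(-0.530627) = 0.3281.

0.3281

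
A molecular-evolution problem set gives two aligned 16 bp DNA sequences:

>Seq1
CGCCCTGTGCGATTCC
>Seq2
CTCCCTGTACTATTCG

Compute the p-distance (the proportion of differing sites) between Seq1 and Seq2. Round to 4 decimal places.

0.2500

Differing sites — 2:G/T; 9:G/A; 11:G/T; 16:C/G.
There are 4 differences over 16 sites, so p = 4/16 = 0.2500.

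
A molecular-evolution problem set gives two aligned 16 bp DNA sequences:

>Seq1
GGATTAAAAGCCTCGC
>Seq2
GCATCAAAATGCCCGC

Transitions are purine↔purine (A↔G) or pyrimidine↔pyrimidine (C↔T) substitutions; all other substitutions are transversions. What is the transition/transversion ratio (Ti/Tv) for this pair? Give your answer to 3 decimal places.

Differing sites — 2:G/C (Tv); 5:T/C (Ti); 10:G/T (Tv); 11:C/G (Tv); 13:T/C (Ti).
Of the 5 differences, 2 transitions and 3 transversions, so Ti/Tv = 2/3 = 0.667.

0.667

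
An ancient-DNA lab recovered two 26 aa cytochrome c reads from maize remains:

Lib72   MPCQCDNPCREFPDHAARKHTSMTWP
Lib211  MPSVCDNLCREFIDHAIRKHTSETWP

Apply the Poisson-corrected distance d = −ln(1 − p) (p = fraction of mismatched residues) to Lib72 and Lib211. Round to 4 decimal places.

0.2624

Differing sites — 3:C/S; 4:Q/V; 8:P/L; 13:P/I; 17:A/I; 23:M/E.
p = 6/26 = 0.230769.
d = −ln(1 − 0.230769) = −ln(0.769231) = 0.2624.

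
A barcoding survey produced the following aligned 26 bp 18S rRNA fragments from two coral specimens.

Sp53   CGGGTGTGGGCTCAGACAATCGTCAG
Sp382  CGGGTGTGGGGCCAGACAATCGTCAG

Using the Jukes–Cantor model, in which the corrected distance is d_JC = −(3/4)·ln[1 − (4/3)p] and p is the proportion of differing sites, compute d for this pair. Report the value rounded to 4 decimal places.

0.0812

The sequences differ at positions 11 (C/G), 12 (T/C).
p = 2/26 = 0.076923.
d = −0.75 · ln(1 − (4/3)·0.076923) = −0.75 · ln(0.897436) = −0.75 · (-0.108213) = 0.0812.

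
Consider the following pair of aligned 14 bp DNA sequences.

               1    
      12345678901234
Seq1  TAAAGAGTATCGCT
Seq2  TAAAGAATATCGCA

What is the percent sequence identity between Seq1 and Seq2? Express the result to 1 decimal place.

Mismatches occur at site 7 (G↔A), site 14 (T↔A).
12 of the 14 sites match, so the percent identity is 12/14 × 100 = 85.7%.

85.7%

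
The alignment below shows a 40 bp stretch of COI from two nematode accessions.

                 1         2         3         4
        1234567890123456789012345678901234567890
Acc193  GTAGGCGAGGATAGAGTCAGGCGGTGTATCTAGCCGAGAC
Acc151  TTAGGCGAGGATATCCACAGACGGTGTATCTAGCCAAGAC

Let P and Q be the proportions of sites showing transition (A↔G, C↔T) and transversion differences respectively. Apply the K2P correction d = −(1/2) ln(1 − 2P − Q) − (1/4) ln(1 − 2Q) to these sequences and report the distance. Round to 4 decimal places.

The sequences differ at positions 1 (G/T, transversion), 14 (G/T, transversion), 15 (A/C, transversion), 16 (G/C, transversion), 17 (T/A, transversion), 21 (G/A, transition), 36 (G/A, transition).
Of the 7 differences, 2 transitions and 5 transversions over 40 sites: P = 2/40 = 0.050000, Q = 5/40 = 0.125000.
d = −0.5·ln(0.775000) − 0.25·ln(0.750000) = −0.5·(-0.254892) − 0.25·(-0.287682) = 0.1994.

0.1994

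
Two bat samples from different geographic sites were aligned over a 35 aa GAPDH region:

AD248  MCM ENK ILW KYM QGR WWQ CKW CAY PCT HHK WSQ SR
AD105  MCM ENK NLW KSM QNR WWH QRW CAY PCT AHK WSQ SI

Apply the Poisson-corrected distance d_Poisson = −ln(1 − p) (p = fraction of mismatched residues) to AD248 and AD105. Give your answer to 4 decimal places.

0.2595

Mismatches occur at site 7 (I↔N), site 11 (Y↔S), site 14 (G↔N), site 18 (Q↔H), site 19 (C↔Q), site 20 (K↔R), site 28 (H↔A), site 35 (R↔I).
p = 8/35 = 0.228571.
d = −ln(1 − 0.228571) = −ln(0.771429) = 0.2595.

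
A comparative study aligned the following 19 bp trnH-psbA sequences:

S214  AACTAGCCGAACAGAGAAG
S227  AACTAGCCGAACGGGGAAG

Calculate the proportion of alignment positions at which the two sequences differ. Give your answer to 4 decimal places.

0.1053

The sequences differ at positions 13 (A/G), 15 (A/G).
There are 2 differences over 19 sites, so p = 2/19 = 0.1053.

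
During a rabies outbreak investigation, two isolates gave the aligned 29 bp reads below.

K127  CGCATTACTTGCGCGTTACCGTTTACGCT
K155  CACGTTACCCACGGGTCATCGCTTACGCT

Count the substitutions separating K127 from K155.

9

Mismatches occur at site 2 (G→A), site 4 (A→G), site 9 (T→C), site 10 (T→C), site 11 (G→A), site 14 (C→G), site 17 (T→C), site 19 (C→T), site 22 (T→C).
That gives 9 mismatches out of 29 aligned sites, so the Hamming distance is 9.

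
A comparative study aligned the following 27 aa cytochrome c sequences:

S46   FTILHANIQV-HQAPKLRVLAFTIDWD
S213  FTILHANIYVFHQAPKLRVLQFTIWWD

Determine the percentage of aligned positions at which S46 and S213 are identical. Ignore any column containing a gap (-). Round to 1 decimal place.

88.5%

Excluding the 1 gap column leaves 26 comparable sites.
Differing sites — 9:Q/Y; 21:A/Q; 25:D/W.
23 of the 26 comparable sites match, so the percent identity is 23/26 × 100 = 88.5%.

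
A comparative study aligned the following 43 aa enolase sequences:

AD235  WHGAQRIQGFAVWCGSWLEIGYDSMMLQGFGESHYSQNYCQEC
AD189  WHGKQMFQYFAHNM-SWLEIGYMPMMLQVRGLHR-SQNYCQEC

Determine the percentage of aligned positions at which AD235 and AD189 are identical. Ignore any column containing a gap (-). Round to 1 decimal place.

65.9%

Excluding the 2 gap columns leaves 41 comparable sites.
Differing sites — 4:A/K; 6:R/M; 7:I/F; 9:G/Y; 12:V/H; 13:W/N; 14:C/M; 23:D/M; 24:S/P; 29:G/V; 30:F/R; 32:E/L; 33:S/H; 34:H/R.
27 of the 41 comparable sites match, so the percent identity is 27/41 × 100 = 65.9%.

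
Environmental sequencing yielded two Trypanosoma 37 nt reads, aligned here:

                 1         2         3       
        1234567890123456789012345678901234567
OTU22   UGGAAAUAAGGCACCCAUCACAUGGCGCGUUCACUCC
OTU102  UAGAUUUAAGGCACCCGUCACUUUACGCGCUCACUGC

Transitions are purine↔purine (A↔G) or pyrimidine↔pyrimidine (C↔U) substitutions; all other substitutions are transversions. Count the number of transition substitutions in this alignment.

4

Differing sites — 2:G/A (Ti); 5:A/U (Tv); 6:A/U (Tv); 17:A/G (Ti); 22:A/U (Tv); 24:G/U (Tv); 25:G/A (Ti); 30:U/C (Ti); 36:C/G (Tv).
Of the 9 differences, 4 transitions and 5 transversions, so the answer is 4.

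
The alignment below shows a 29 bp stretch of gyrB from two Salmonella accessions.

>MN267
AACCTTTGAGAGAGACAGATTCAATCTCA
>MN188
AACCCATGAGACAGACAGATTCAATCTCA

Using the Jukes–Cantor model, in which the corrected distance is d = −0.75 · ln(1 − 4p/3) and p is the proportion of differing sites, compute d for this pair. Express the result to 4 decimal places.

0.1113

Differing sites — 5:T/C; 6:T/A; 12:G/C.
p = 3/29 = 0.103448.
d = −0.75 · ln(1 − (4/3)·0.103448) = −0.75 · ln(0.862069) = −0.75 · (-0.148420) = 0.1113.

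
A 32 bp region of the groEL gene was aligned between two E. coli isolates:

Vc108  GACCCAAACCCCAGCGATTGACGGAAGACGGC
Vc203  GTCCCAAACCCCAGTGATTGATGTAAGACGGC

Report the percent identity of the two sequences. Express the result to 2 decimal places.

87.50%

Mismatches occur at site 2 (A→T), site 15 (C→T), site 22 (C→T), site 24 (G→T).
28 of the 32 sites match, so the percent identity is 28/32 × 100 = 87.50%.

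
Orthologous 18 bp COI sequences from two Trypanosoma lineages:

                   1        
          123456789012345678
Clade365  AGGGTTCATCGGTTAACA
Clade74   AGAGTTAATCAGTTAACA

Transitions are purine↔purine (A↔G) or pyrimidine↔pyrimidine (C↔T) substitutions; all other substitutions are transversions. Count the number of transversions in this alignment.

Differing sites — 3:G/A (Ti); 7:C/A (Tv); 11:G/A (Ti).
Of the 3 differences, 2 transitions and 1 transversion, so the answer is 1.

1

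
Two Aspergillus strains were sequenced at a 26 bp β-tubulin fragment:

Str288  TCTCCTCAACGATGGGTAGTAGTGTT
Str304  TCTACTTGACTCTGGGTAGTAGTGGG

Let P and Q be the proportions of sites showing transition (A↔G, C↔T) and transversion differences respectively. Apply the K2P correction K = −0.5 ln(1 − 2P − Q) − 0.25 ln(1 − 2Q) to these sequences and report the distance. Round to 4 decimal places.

0.3338

Differing sites — 4:C/A (Tv); 7:C/T (Ti); 8:A/G (Ti); 11:G/T (Tv); 12:A/C (Tv); 25:T/G (Tv); 26:T/G (Tv).
Of the 7 differences, 2 transitions and 5 transversions over 26 sites: P = 2/26 = 0.076923, Q = 5/26 = 0.192308.
d = −0.5·ln(0.653846) − 0.25·ln(0.615384) = −0.5·(-0.424883) − 0.25·(-0.485509) = 0.3338.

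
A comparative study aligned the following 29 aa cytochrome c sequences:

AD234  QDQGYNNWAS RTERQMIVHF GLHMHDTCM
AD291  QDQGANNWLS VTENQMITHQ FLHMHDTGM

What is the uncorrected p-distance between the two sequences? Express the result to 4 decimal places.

Differing sites — 5:Y/A; 9:A/L; 11:R/V; 14:R/N; 18:V/T; 20:F/Q; 21:G/F; 28:C/G.
There are 8 differences over 29 sites, so p = 8/29 = 0.2759.

0.2759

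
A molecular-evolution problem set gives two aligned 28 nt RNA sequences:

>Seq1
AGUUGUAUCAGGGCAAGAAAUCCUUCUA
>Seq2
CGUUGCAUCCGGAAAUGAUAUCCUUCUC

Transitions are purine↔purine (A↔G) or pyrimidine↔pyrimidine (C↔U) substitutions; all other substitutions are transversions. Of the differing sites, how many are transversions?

6

Differing sites — 1:A/C (Tv); 6:U/C (Ti); 10:A/C (Tv); 13:G/A (Ti); 14:C/A (Tv); 16:A/U (Tv); 19:A/U (Tv); 28:A/C (Tv).
Of the 8 differences, 2 transitions and 6 transversions, so the answer is 6.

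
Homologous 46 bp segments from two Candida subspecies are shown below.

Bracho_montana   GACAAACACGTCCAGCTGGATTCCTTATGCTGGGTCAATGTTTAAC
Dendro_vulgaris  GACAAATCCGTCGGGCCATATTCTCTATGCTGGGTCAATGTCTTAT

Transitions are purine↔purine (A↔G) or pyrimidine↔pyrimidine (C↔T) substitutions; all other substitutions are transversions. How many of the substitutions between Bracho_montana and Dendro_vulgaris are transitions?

The sequences differ at positions 7 (C/T, transition), 8 (A/C, transversion), 13 (C/G, transversion), 14 (A/G, transition), 17 (T/C, transition), 18 (G/A, transition), 19 (G/T, transversion), 24 (C/T, transition), 25 (T/C, transition), 42 (T/C, transition), 44 (A/T, transversion), 46 (C/T, transition).
Of the 12 differences, 8 transitions and 4 transversions, so the answer is 8.

8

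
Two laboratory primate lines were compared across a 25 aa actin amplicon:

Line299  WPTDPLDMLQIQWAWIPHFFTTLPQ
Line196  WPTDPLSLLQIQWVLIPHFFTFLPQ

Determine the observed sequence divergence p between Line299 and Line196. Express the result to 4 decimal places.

0.2000

The sequences differ at positions 7 (D/S), 8 (M/L), 14 (A/V), 15 (W/L), 22 (T/F).
There are 5 differences over 25 sites, so p = 5/25 = 0.2000.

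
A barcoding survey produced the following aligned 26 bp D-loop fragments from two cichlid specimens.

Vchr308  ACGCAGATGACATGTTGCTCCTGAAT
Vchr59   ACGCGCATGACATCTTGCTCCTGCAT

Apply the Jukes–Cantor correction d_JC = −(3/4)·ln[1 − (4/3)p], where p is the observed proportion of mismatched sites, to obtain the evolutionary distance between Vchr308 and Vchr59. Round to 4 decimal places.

0.1722

The sequences differ at positions 5 (A/G), 6 (G/C), 14 (G/C), 24 (A/C).
p = 4/26 = 0.153846.
d = −0.75 · ln(1 − (4/3)·0.153846) = −0.75 · ln(0.794872) = −0.75 · (-0.229574) = 0.1722.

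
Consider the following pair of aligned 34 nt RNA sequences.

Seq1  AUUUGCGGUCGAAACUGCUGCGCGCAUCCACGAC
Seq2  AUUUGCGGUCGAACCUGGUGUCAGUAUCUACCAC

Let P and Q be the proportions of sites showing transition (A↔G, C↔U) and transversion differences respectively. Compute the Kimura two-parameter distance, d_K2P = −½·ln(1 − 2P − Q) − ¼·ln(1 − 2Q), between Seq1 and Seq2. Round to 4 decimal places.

0.2825

The sequences differ at positions 14 (A/C, transversion), 18 (C/G, transversion), 21 (C/U, transition), 22 (G/C, transversion), 23 (C/A, transversion), 25 (C/U, transition), 29 (C/U, transition), 32 (G/C, transversion).
Of the 8 differences, 3 transitions and 5 transversions over 34 sites: P = 3/34 = 0.088235, Q = 5/34 = 0.147059.
d = −0.5·ln(0.676471) − 0.25·ln(0.705882) = −0.5·(-0.390866) − 0.25·(-0.348307) = 0.2825.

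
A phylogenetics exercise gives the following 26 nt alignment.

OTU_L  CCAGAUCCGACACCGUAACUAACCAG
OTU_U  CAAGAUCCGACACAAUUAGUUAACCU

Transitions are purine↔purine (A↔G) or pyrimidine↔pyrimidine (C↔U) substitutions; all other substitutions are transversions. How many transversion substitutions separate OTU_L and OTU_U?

8

Mismatches occur at site 2 (C→A, transversion), site 14 (C→A, transversion), site 15 (G→A, transition), site 17 (A→U, transversion), site 19 (C→G, transversion), site 21 (A→U, transversion), site 23 (C→A, transversion), site 25 (A→C, transversion), site 26 (G→U, transversion).
Of the 9 differences, 1 transition and 8 transversions, so the answer is 8.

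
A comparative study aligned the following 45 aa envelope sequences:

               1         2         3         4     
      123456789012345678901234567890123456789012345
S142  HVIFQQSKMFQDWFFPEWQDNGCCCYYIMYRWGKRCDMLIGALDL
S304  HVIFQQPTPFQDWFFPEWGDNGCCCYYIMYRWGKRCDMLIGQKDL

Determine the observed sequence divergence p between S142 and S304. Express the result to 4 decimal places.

Differing sites — 7:S/P; 8:K/T; 9:M/P; 19:Q/G; 42:A/Q; 43:L/K.
There are 6 differences over 45 sites, so p = 6/45 = 0.1333.

0.1333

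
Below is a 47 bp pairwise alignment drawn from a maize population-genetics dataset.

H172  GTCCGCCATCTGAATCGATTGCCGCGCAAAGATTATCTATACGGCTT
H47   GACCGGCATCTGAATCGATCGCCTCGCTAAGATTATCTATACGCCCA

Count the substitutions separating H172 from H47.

8

Mismatches occur at site 2 (T→A), site 6 (C→G), site 20 (T→C), site 24 (G→T), site 28 (A→T), site 44 (G→C), site 46 (T→C), site 47 (T→A).
That gives 8 mismatches out of 47 aligned sites, so the Hamming distance is 8.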